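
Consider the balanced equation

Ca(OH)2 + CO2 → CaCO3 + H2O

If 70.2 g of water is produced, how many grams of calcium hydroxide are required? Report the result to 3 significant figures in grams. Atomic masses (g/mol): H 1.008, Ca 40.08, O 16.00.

M(H2O) = 2(1.008) + 16.00 = 18.016 g/mol.
M(Ca(OH)2) = 40.08 + 2(16.00) + 2(1.008) = 74.096 g/mol.
n(H2O) = 70.20 g / 18.016 g/mol = 3.897 mol.
From the equation the H2O:Ca(OH)2 mole ratio is 1:1, so n(Ca(OH)2) = 3.897 × 1/1 = 3.897 mol.
Mass of Ca(OH)2 = 3.897 mol × 74.096 g/mol = 288.7 g.

289 g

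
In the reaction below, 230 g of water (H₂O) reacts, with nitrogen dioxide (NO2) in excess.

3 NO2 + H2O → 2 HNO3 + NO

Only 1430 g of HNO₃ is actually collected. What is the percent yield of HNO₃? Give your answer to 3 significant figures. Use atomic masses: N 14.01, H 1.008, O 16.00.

M(H2O) = 2(1.008) + 16.00 = 18.016 g/mol.
M(HNO3) = 1.008 + 14.01 + 3(16.00) = 63.018 g/mol.
n(H2O) = 230.0 g / 18.016 g/mol = 12.77 mol.
From the equation the H2O:HNO3 mole ratio is 1:2, so n(HNO3) = 12.77 × 2/1 = 25.53 mol.
Mass of HNO3 = 25.53 mol × 63.018 g/mol = 1609 g.
This is the theoretical yield. Percent yield = 1430 g / 1609 g × 100% = 88.87%.

88.9 %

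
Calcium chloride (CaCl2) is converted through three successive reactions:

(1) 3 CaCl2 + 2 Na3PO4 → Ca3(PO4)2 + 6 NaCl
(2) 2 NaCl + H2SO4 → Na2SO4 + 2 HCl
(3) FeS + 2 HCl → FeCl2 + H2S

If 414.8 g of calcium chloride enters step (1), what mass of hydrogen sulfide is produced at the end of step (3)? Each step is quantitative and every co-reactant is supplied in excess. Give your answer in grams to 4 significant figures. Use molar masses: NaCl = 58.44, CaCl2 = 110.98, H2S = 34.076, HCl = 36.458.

n(CaCl2) = 414.8 / 110.98 = 3.7376 mol.
Reaction (1): CaCl2→NaCl ratio 3:6 ⇒ n(NaCl) = 7.4752 mol.
Reaction (2): NaCl→HCl ratio 2:2 ⇒ n(HCl) = 7.4752 mol.
Reaction (3): HCl→H2S ratio 2:1 ⇒ n(H2S) = 3.7376 mol.
Mass of H2S = 3.7376 × 34.076 = 127.36 g.

127.4 g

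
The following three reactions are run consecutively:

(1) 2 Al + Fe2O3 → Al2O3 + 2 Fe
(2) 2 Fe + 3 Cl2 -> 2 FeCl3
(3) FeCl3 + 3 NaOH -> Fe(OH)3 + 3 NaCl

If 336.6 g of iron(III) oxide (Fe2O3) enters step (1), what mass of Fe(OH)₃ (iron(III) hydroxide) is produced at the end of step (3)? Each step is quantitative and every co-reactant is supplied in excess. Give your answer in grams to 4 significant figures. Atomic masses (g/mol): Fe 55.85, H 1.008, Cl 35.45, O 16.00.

450.5 g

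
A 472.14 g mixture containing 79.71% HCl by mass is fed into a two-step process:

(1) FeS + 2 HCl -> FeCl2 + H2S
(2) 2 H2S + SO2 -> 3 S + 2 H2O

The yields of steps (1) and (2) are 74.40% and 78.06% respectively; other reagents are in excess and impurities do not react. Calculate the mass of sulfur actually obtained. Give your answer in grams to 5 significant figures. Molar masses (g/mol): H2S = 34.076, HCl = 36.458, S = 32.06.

144.15 g

Pure HCl = 472.14 × 0.7971 = 376.343 g.
n(HCl) = 376.343 / 36.458 = 10.3226 mol.
Step 1 (HCl:H2S = 2:1): theoretical n(H2S) = 5.16132 mol; at 74.40% yield, n(H2S) = 3.84002 mol.
Step 2 (H2S:S = 2:3): theoretical n(S) = 5.76003 mol, so theoretical mass = 5.76003 × 32.06 = 184.667 g.
At 78.06% yield, actual mass of S = 184.667 × 0.7806 = 144.151 g.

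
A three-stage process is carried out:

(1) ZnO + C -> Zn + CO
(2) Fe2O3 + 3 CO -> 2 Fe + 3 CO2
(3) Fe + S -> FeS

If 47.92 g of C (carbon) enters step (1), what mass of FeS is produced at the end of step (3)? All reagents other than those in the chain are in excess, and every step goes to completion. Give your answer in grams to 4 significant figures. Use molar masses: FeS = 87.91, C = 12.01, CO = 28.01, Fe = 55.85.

n(C) = 47.92 / 12.01 = 3.9900 mol.
Reaction (1): C→CO ratio 1:1 ⇒ n(CO) = 3.9900 mol.
Reaction (2): CO→Fe ratio 3:2 ⇒ n(Fe) = 2.6600 mol.
Reaction (3): Fe→FeS ratio 1:1 ⇒ n(FeS) = 2.6600 mol.
Mass of FeS = 2.6600 × 87.91 = 233.84 g.

233.8 g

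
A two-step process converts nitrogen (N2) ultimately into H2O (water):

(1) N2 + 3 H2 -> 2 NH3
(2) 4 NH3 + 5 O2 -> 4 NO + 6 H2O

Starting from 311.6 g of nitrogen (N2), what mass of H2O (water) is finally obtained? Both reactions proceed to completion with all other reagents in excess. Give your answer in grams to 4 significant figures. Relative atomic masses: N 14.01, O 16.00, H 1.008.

601.0 g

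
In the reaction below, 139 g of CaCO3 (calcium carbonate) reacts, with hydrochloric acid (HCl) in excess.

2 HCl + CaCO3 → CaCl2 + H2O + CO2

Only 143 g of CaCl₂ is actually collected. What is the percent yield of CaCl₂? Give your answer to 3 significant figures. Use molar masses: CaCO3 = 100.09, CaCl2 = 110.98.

92.8 %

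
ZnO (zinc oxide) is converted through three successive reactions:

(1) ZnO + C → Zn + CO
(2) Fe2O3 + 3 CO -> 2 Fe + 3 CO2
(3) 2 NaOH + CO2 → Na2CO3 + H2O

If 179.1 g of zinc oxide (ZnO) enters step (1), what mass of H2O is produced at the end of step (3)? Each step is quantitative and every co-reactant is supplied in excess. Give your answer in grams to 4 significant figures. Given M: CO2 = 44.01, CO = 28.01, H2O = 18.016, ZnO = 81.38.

39.65 g

n(ZnO) = 179.1 / 81.38 = 2.2008 mol.
Reaction (1): ZnO→CO ratio 1:1 ⇒ n(CO) = 2.2008 mol.
Reaction (2): CO→CO2 ratio 3:3 ⇒ n(CO2) = 2.2008 mol.
Reaction (3): CO2→H2O ratio 1:1 ⇒ n(H2O) = 2.2008 mol.
Mass of H2O = 2.2008 × 18.016 = 39.649 g.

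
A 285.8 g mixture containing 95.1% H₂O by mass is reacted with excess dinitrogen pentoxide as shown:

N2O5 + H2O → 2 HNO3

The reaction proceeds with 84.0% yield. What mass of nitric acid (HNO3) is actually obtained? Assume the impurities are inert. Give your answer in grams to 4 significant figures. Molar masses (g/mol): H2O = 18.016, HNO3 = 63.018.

1597 g

Pure H2O available = 285.8 g × 0.951 = 271.80 g.
n(H2O) = 271.80 g / 18.016 g/mol = 15.086 mol.
From the equation the H2O:HNO3 mole ratio is 1:2, so n(HNO3) = 15.086 × 2/1 = 30.173 mol.
Mass of HNO3 = 30.173 mol × 63.018 g/mol = 1901.4 g.
Actual mass collected = 1901.4 g × 0.840 = 1597.2 g.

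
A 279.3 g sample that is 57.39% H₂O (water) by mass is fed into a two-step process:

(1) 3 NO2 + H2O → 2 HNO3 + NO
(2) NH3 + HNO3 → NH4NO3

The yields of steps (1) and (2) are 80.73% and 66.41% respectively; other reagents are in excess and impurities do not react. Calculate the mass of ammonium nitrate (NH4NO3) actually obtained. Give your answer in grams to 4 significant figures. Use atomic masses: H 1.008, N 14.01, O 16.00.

763.7 g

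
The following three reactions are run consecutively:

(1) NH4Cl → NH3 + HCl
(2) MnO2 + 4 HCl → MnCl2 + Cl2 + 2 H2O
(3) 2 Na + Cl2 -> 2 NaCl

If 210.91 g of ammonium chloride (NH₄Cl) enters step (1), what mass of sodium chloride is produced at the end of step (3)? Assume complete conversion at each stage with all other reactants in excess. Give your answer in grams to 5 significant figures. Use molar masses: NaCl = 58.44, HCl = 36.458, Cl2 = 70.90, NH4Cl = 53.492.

115.21 g

n(NH4Cl) = 210.91 / 53.492 = 3.94283 mol.
Reaction (1): NH4Cl→HCl ratio 1:1 ⇒ n(HCl) = 3.94283 mol.
Reaction (2): HCl→Cl2 ratio 4:1 ⇒ n(Cl2) = 0.985708 mol.
Reaction (3): Cl2→NaCl ratio 1:2 ⇒ n(NaCl) = 1.97142 mol.
Mass of NaCl = 1.97142 × 58.44 = 115.210 g.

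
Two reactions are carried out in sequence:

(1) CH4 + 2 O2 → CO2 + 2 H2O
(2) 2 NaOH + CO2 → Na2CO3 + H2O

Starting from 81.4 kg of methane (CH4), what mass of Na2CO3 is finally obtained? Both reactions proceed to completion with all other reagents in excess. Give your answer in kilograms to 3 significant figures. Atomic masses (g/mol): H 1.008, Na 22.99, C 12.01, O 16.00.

538 kg

M(CH4) = 12.01 + 4(1.008) = 16.042 g/mol.
M(Na2CO3) = 2(22.99) + 12.01 + 3(16.00) = 105.99 g/mol.
81.4 kg = 81400 g.
n(CH4) = 81400 / 16.042 = 5074 mol.
Step 1 gives a 1:1 ratio of CH4 to CO2, so n(CO2) = 5074 mol.
In step 2 the CO2:Na2CO3 ratio is 1:1, so n(Na2CO3) = 5074 mol.
Mass of Na2CO3 = 5074 × 105.99 = 537800 g = 538 kg.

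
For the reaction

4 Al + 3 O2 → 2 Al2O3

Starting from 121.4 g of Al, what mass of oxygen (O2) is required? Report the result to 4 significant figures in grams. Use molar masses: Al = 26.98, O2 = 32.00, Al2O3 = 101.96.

108.0 g

n(Al) = 121.40 g / 26.98 g/mol = 4.4996 mol.
From the equation the Al:O2 mole ratio is 4:3, so n(O2) = 4.4996 × 3/4 = 3.3747 mol.
Mass of O2 = 3.3747 mol × 32.00 g/mol = 107.99 g.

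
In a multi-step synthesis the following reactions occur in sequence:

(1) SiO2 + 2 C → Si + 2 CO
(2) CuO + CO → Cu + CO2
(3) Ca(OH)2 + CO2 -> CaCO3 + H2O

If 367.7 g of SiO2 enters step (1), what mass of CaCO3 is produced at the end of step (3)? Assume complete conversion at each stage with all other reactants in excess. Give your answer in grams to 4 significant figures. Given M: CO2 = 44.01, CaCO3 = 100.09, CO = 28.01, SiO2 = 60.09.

n(SiO2) = 367.7 / 60.09 = 6.1192 mol.
Reaction (1): SiO2→CO ratio 1:2 ⇒ n(CO) = 12.238 mol.
Reaction (2): CO→CO2 ratio 1:1 ⇒ n(CO2) = 12.238 mol.
Reaction (3): CO2→CaCO3 ratio 1:1 ⇒ n(CaCO3) = 12.238 mol.
Mass of CaCO3 = 12.238 × 100.09 = 1224.9 g.

1225 g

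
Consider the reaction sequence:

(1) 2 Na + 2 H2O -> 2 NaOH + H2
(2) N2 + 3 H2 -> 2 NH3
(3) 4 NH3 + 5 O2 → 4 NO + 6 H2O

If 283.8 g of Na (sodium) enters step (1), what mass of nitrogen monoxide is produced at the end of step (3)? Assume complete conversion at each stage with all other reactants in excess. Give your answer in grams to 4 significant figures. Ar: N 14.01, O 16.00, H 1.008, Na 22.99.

123.5 g

M(Na) = 22.99 g/mol.
M(NO) = 14.01 + 16.00 = 30.01 g/mol.
n(Na) = 283.8 / 22.99 = 12.344 mol.
Reaction (1): Na→H2 ratio 2:1 ⇒ n(H2) = 6.1722 mol.
Reaction (2): H2→NH3 ratio 3:2 ⇒ n(NH3) = 4.1148 mol.
Reaction (3): NH3→NO ratio 4:4 ⇒ n(NO) = 4.1148 mol.
Mass of NO = 4.1148 × 30.01 = 123.49 g.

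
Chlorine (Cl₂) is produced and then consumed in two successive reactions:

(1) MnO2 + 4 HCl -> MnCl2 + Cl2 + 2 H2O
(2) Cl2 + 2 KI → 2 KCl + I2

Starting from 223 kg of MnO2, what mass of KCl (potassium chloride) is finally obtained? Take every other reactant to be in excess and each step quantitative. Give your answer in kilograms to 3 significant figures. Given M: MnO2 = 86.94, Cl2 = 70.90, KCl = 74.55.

382 kg

223 kg = 223000 g.
n(MnO2) = 223000 / 86.94 = 2565 mol.
Step 1 gives a 1:1 ratio of MnO2 to Cl2, so n(Cl2) = 2565 mol.
In step 2 the Cl2:KCl ratio is 1:2, so n(KCl) = 5130 mol.
Mass of KCl = 5130 × 74.55 = 382400 g = 382 kg.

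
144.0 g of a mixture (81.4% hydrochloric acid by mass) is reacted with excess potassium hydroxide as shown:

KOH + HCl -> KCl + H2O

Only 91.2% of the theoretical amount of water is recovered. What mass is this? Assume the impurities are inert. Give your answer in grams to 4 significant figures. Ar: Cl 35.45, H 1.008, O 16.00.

52.83 g

Pure HCl available = 144.0 g × 0.814 = 117.22 g.
M(HCl) = 1.008 + 35.45 = 36.458 g/mol.
M(H2O) = 2(1.008) + 16.00 = 18.016 g/mol.
n(HCl) = 117.22 g / 36.458 g/mol = 3.2151 mol.
From the equation the HCl:H2O mole ratio is 1:1, so n(H2O) = 3.2151 × 1/1 = 3.2151 mol.
Mass of H2O = 3.2151 mol × 18.016 g/mol = 57.923 g.
Actual mass collected = 57.923 g × 0.912 = 52.826 g.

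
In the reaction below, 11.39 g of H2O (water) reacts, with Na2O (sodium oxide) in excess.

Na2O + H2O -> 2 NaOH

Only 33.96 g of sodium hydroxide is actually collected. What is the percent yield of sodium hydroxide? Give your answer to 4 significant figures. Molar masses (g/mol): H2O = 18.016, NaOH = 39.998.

n(H2O) = 11.390 g / 18.016 g/mol = 0.63222 mol.
From the equation the H2O:NaOH mole ratio is 1:2, so n(NaOH) = 0.63222 × 2/1 = 1.2644 mol.
Mass of NaOH = 1.2644 mol × 39.998 g/mol = 50.575 g.
This is the theoretical yield. Percent yield = 33.96 g / 50.575 g × 100% = 67.148%.

67.15 %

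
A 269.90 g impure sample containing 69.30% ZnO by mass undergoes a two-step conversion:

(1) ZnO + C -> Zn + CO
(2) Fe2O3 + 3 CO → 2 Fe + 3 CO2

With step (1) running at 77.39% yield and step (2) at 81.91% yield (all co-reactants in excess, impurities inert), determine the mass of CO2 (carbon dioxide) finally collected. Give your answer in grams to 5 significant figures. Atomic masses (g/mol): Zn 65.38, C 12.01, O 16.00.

Pure ZnO = 269.90 × 0.6930 = 187.041 g.
M(ZnO) = 65.38 + 16.00 = 81.38 g/mol.
M(CO2) = 12.01 + 2(16.00) = 44.01 g/mol.
n(ZnO) = 187.041 / 81.38 = 2.29836 mol.
Step 1 (ZnO:CO = 1:1): theoretical n(CO) = 2.29836 mol; at 77.39% yield, n(CO) = 1.77870 mol.
Step 2 (CO:CO2 = 3:3): theoretical n(CO2) = 1.77870 mol, so theoretical mass = 1.77870 × 44.01 = 78.2807 g.
At 81.91% yield, actual mass of CO2 = 78.2807 × 0.8191 = 64.1197 g.

64.120 g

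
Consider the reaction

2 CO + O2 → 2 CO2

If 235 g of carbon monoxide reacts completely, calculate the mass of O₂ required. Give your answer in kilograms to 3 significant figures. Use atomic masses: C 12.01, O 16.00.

0.134 kg

M(CO) = 12.01 + 16.00 = 28.01 g/mol.
M(O2) = 2(16.00) = 32.00 g/mol.
n(CO) = 235.0 g / 28.01 g/mol = 8.390 mol.
From the equation the CO:O2 mole ratio is 2:1, so n(O2) = 8.390 × 1/2 = 4.195 mol.
Mass of O2 = 4.195 mol × 32.00 g/mol = 134.2 g.
Converting to kg: 134.2 g = 0.134 kg.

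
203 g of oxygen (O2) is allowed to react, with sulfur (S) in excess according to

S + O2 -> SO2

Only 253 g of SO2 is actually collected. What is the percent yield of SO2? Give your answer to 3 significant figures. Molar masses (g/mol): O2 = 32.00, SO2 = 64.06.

62.3 %

n(O2) = 203.0 g / 32.00 g/mol = 6.344 mol.
From the equation the O2:SO2 mole ratio is 1:1, so n(SO2) = 6.344 × 1/1 = 6.344 mol.
Mass of SO2 = 6.344 mol × 64.06 g/mol = 406.4 g.
This is the theoretical yield. Percent yield = 253 g / 406.4 g × 100% = 62.26%.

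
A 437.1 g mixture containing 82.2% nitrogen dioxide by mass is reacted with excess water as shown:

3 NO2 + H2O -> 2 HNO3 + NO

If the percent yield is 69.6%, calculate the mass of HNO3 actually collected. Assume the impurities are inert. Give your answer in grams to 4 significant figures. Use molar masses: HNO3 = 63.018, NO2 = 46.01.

228.3 g

Pure NO2 available = 437.1 g × 0.822 = 359.30 g.
n(NO2) = 359.30 g / 46.01 g/mol = 7.8091 mol.
From the equation the NO2:HNO3 mole ratio is 3:2, so n(HNO3) = 7.8091 × 2/3 = 5.2061 mol.
Mass of HNO3 = 5.2061 mol × 63.018 g/mol = 328.08 g.
Actual mass collected = 328.08 g × 0.696 = 228.34 g.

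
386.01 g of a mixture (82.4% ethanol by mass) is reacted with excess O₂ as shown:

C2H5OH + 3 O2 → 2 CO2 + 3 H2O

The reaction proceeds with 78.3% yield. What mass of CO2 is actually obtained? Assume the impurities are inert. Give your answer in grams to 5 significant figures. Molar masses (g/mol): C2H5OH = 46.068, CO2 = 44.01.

Pure C2H5OH available = 386.01 g × 0.824 = 318.072 g.
n(C2H5OH) = 318.072 g / 46.068 g/mol = 6.90441 mol.
From the equation the C2H5OH:CO2 mole ratio is 1:2, so n(CO2) = 6.90441 × 2/1 = 13.8088 mol.
Mass of CO2 = 13.8088 mol × 44.01 g/mol = 607.726 g.
Actual mass collected = 607.726 g × 0.783 = 475.849 g.

475.85 g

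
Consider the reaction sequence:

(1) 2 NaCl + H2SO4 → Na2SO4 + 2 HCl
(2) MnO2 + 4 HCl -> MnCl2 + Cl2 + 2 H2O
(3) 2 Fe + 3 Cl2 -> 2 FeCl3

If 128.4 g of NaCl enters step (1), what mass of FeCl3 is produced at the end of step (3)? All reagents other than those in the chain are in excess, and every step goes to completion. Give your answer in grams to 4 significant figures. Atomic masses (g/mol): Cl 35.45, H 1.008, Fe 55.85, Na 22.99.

59.40 g

M(NaCl) = 22.99 + 35.45 = 58.44 g/mol.
M(FeCl3) = 55.85 + 3(35.45) = 162.20 g/mol.
n(NaCl) = 128.4 / 58.44 = 2.1971 mol.
Reaction (1): NaCl→HCl ratio 2:2 ⇒ n(HCl) = 2.1971 mol.
Reaction (2): HCl→Cl2 ratio 4:1 ⇒ n(Cl2) = 0.54928 mol.
Reaction (3): Cl2→FeCl3 ratio 3:2 ⇒ n(FeCl3) = 0.36619 mol.
Mass of FeCl3 = 0.36619 × 162.20 = 59.396 g.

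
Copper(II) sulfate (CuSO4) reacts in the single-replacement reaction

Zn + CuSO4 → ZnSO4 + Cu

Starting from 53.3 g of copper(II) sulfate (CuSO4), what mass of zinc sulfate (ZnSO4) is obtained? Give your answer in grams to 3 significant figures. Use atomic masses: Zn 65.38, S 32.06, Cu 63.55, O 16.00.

M(CuSO4) = 63.55 + 32.06 + 4(16.00) = 159.61 g/mol.
M(ZnSO4) = 65.38 + 32.06 + 4(16.00) = 161.44 g/mol.
n(CuSO4) = 53.30 g / 159.61 g/mol = 0.3339 mol.
From the equation the CuSO4:ZnSO4 mole ratio is 1:1, so n(ZnSO4) = 0.3339 × 1/1 = 0.3339 mol.
Mass of ZnSO4 = 0.3339 mol × 161.44 g/mol = 53.91 g.

53.9 g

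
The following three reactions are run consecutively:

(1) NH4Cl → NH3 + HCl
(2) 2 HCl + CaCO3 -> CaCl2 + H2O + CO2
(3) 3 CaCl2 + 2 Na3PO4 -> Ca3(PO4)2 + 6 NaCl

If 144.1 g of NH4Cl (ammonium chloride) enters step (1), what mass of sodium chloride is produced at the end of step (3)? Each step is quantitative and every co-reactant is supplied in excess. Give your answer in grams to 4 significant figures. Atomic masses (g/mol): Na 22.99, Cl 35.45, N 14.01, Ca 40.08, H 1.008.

157.4 g

M(NH4Cl) = 14.01 + 4(1.008) + 35.45 = 53.492 g/mol.
M(NaCl) = 22.99 + 35.45 = 58.44 g/mol.
n(NH4Cl) = 144.1 / 53.492 = 2.6939 mol.
Reaction (1): NH4Cl→HCl ratio 1:1 ⇒ n(HCl) = 2.6939 mol.
Reaction (2): HCl→CaCl2 ratio 2:1 ⇒ n(CaCl2) = 1.3469 mol.
Reaction (3): CaCl2→NaCl ratio 3:6 ⇒ n(NaCl) = 2.6939 mol.
Mass of NaCl = 2.6939 × 58.44 = 157.43 g.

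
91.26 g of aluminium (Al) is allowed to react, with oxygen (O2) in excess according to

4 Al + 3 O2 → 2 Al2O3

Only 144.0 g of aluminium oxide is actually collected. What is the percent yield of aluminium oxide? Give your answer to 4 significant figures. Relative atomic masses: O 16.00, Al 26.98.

83.51 %

M(Al) = 26.98 g/mol.
M(Al2O3) = 2(26.98) + 3(16.00) = 101.96 g/mol.
n(Al) = 91.260 g / 26.98 g/mol = 3.3825 mol.
From the equation the Al:Al2O3 mole ratio is 4:2, so n(Al2O3) = 3.3825 × 2/4 = 1.6913 mol.
Mass of Al2O3 = 1.6913 mol × 101.96 g/mol = 172.44 g.
This is the theoretical yield. Percent yield = 144.0 g / 172.44 g × 100% = 83.507%.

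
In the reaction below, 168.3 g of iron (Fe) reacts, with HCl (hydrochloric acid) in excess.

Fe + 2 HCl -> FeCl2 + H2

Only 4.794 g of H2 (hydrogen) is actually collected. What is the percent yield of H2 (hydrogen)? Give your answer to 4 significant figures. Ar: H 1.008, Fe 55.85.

M(Fe) = 55.85 g/mol.
M(H2) = 2(1.008) = 2.016 g/mol.
n(Fe) = 168.30 g / 55.85 g/mol = 3.0134 mol.
From the equation the Fe:H2 mole ratio is 1:1, so n(H2) = 3.0134 × 1/1 = 3.0134 mol.
Mass of H2 = 3.0134 mol × 2.016 g/mol = 6.0751 g.
This is the theoretical yield. Percent yield = 4.794 g / 6.0751 g × 100% = 78.913%.

78.91 %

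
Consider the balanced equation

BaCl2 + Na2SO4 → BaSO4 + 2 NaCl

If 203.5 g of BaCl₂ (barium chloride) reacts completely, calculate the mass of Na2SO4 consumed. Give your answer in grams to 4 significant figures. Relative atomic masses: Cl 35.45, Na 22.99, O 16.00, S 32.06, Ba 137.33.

138.8 g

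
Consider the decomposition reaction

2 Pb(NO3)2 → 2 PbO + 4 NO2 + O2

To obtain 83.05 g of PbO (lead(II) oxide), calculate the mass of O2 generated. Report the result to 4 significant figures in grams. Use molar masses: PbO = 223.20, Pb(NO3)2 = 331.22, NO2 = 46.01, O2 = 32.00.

n(PbO) = 83.050 g / 223.20 g/mol = 0.37209 mol.
From the equation the PbO:O2 mole ratio is 2:1, so n(O2) = 0.37209 × 1/2 = 0.18604 mol.
Mass of O2 = 0.18604 mol × 32.00 g/mol = 5.9534 g.

5.953 g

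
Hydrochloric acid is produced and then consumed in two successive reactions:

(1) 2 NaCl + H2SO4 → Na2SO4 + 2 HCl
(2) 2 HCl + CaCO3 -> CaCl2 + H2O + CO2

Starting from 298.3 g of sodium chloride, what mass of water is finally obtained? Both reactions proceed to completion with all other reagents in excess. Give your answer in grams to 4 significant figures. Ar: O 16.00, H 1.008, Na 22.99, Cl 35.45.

M(NaCl) = 22.99 + 35.45 = 58.44 g/mol.
M(H2O) = 2(1.008) + 16.00 = 18.016 g/mol.
n(NaCl) = 298.30 / 58.44 = 5.1044 mol.
Step 1 gives a 2:2 ratio of NaCl to HCl, so n(HCl) = 5.1044 mol.
In step 2 the HCl:H2O ratio is 2:1, so n(H2O) = 2.5522 mol.
Mass of H2O = 2.5522 × 18.016 = 45.980 g.

45.98 g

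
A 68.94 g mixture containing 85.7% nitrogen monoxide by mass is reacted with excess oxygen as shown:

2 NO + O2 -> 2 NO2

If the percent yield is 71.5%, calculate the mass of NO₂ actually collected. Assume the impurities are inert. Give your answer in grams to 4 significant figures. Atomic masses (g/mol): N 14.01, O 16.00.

64.77 g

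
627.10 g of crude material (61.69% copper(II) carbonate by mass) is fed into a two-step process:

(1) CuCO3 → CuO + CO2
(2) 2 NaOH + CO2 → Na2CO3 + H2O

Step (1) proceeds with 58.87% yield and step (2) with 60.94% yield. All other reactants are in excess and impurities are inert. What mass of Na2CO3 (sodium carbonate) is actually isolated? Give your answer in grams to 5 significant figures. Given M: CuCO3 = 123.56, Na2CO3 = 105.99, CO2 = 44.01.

Pure CuCO3 = 627.10 × 0.6169 = 386.858 g.
n(CuCO3) = 386.858 / 123.56 = 3.13093 mol.
Step 1 (CuCO3:CO2 = 1:1): theoretical n(CO2) = 3.13093 mol; at 58.87% yield, n(CO2) = 1.84318 mol.
Step 2 (CO2:Na2CO3 = 1:1): theoretical n(Na2CO3) = 1.84318 mol, so theoretical mass = 1.84318 × 105.99 = 195.359 g.
At 60.94% yield, actual mass of Na2CO3 = 195.359 × 0.6094 = 119.052 g.

119.05 g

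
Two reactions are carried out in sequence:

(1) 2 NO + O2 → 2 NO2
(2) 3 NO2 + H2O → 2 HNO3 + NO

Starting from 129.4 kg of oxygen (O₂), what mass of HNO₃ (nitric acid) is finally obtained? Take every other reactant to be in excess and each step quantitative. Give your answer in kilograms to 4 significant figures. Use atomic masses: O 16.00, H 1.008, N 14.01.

M(O2) = 2(16.00) = 32.00 g/mol.
M(HNO3) = 1.008 + 14.01 + 3(16.00) = 63.018 g/mol.
129.4 kg = 129400 g.
n(O2) = 129400 / 32.00 = 4043.8 mol.
Step 1 gives a 1:2 ratio of O2 to NO2, so n(NO2) = 8087.5 mol.
In step 2 the NO2:HNO3 ratio is 3:2, so n(HNO3) = 5391.7 mol.
Mass of HNO3 = 5391.7 × 63.018 = 339770 g = 339.8 kg.

339.8 kg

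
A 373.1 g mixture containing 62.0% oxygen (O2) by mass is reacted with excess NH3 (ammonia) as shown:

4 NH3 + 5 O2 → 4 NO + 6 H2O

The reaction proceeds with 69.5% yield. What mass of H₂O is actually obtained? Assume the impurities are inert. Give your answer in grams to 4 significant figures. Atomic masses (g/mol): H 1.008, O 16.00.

108.6 g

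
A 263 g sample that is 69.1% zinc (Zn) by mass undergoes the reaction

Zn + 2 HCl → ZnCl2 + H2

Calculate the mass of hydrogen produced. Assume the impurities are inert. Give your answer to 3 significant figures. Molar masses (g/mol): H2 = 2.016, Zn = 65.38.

5.60 g

Mass of pure Zn = 263 g × 0.691 = 181.7 g.
n(Zn) = 181.7 g / 65.38 g/mol = 2.780 mol.
From the equation the Zn:H2 mole ratio is 1:1, so n(H2) = 2.780 × 1/1 = 2.780 mol.
Mass of H2 = 2.780 mol × 2.016 g/mol = 5.604 g.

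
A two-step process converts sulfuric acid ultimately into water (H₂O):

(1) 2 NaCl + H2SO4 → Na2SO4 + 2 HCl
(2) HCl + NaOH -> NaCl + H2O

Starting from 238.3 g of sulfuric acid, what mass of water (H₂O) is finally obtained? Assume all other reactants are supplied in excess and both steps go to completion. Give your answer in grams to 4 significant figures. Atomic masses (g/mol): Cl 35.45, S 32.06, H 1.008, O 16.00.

M(H2SO4) = 2(1.008) + 32.06 + 4(16.00) = 98.076 g/mol.
M(H2O) = 2(1.008) + 16.00 = 18.016 g/mol.
n(H2SO4) = 238.30 / 98.076 = 2.4297 mol.
Step 1 gives a 1:2 ratio of H2SO4 to HCl, so n(HCl) = 4.8595 mol.
In step 2 the HCl:H2O ratio is 1:1, so n(H2O) = 4.8595 mol.
Mass of H2O = 4.8595 × 18.016 = 87.549 g.

87.55 g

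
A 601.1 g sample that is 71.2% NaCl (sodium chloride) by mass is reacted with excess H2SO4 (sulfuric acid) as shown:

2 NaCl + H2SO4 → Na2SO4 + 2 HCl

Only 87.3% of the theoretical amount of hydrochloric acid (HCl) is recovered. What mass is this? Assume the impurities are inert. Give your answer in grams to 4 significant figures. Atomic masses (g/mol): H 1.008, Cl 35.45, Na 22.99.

233.1 g

Pure NaCl available = 601.1 g × 0.712 = 427.98 g.
M(NaCl) = 22.99 + 35.45 = 58.44 g/mol.
M(HCl) = 1.008 + 35.45 = 36.458 g/mol.
n(NaCl) = 427.98 g / 58.44 g/mol = 7.3235 mol.
From the equation the NaCl:HCl mole ratio is 2:2, so n(HCl) = 7.3235 × 2/2 = 7.3235 mol.
Mass of HCl = 7.3235 mol × 36.458 g/mol = 267.00 g.
Actual mass collected = 267.00 g × 0.873 = 233.09 g.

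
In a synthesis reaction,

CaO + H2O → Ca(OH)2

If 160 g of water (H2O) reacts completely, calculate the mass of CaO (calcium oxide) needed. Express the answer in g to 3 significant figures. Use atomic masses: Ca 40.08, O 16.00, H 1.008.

M(H2O) = 2(1.008) + 16.00 = 18.016 g/mol.
M(CaO) = 40.08 + 16.00 = 56.08 g/mol.
n(H2O) = 160.0 g / 18.016 g/mol = 8.881 mol.
From the equation the H2O:CaO mole ratio is 1:1, so n(CaO) = 8.881 × 1/1 = 8.881 mol.
Mass of CaO = 8.881 mol × 56.08 g/mol = 498.0 g.

498 g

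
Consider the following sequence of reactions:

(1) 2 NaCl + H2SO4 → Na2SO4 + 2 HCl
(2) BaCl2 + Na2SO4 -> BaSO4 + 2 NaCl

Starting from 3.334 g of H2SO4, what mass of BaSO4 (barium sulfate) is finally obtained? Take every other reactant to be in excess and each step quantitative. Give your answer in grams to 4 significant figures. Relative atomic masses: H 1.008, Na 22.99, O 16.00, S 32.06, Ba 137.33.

7.934 g

M(H2SO4) = 2(1.008) + 32.06 + 4(16.00) = 98.076 g/mol.
M(BaSO4) = 137.33 + 32.06 + 4(16.00) = 233.39 g/mol.
n(H2SO4) = 3.3340 / 98.076 = 0.033994 mol.
Step 1 gives a 1:1 ratio of H2SO4 to Na2SO4, so n(Na2SO4) = 0.033994 mol.
In step 2 the Na2SO4:BaSO4 ratio is 1:1, so n(BaSO4) = 0.033994 mol.
Mass of BaSO4 = 0.033994 × 233.39 = 7.9339 g.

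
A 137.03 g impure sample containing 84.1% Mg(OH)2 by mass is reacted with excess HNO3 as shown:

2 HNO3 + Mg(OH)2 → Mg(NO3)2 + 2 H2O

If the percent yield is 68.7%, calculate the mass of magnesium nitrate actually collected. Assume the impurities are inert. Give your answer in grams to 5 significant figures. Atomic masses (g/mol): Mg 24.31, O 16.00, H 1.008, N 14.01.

201.34 g

Pure Mg(OH)2 available = 137.03 g × 0.841 = 115.242 g.
M(Mg(OH)2) = 24.31 + 2(16.00) + 2(1.008) = 58.326 g/mol.
M(Mg(NO3)2) = 24.31 + 2(14.01) + 6(16.00) = 148.33 g/mol.
n(Mg(OH)2) = 115.242 g / 58.326 g/mol = 1.97583 mol.
From the equation the Mg(OH)2:Mg(NO3)2 mole ratio is 1:1, so n(Mg(NO3)2) = 1.97583 × 1/1 = 1.97583 mol.
Mass of Mg(NO3)2 = 1.97583 mol × 148.33 g/mol = 293.075 g.
Actual mass collected = 293.075 g × 0.687 = 201.342 g.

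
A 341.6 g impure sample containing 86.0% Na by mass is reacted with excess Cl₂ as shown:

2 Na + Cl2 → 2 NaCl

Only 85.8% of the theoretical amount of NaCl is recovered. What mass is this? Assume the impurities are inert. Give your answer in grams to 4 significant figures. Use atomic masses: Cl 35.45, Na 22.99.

640.7 g

Pure Na available = 341.6 g × 0.860 = 293.78 g.
M(Na) = 22.99 g/mol.
M(NaCl) = 22.99 + 35.45 = 58.44 g/mol.
n(Na) = 293.78 g / 22.99 g/mol = 12.778 mol.
From the equation the Na:NaCl mole ratio is 2:2, so n(NaCl) = 12.778 × 2/2 = 12.778 mol.
Mass of NaCl = 12.778 mol × 58.44 g/mol = 746.77 g.
Actual mass collected = 746.77 g × 0.858 = 640.73 g.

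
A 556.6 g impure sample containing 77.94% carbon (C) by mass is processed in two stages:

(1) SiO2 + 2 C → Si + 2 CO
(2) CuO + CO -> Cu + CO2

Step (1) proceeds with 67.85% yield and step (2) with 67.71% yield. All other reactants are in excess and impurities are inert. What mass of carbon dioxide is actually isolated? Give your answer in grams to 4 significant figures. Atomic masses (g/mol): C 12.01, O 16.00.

730.3 g

Pure C = 556.6 × 0.7794 = 433.81 g.
M(C) = 12.01 g/mol.
M(CO2) = 12.01 + 2(16.00) = 44.01 g/mol.
n(C) = 433.81 / 12.01 = 36.121 mol.
Step 1 (C:CO = 2:2): theoretical n(CO) = 36.121 mol; at 67.85% yield, n(CO) = 24.508 mol.
Step 2 (CO:CO2 = 1:1): theoretical n(CO2) = 24.508 mol, so theoretical mass = 24.508 × 44.01 = 1078.6 g.
At 67.71% yield, actual mass of CO2 = 1078.6 × 0.6771 = 730.32 g.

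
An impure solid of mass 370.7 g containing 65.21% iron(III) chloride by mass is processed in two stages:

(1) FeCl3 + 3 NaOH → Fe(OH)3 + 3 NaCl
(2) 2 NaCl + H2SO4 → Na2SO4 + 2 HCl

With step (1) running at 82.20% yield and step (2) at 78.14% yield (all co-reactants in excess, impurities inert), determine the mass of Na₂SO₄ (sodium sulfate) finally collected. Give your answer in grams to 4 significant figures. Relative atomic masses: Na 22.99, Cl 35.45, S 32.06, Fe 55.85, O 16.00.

Pure FeCl3 = 370.7 × 0.6521 = 241.73 g.
M(FeCl3) = 55.85 + 3(35.45) = 162.20 g/mol.
M(Na2SO4) = 2(22.99) + 32.06 + 4(16.00) = 142.04 g/mol.
n(FeCl3) = 241.73 / 162.20 = 1.4903 mol.
Step 1 (FeCl3:NaCl = 1:3): theoretical n(NaCl) = 4.4710 mol; at 82.20% yield, n(NaCl) = 3.6752 mol.
Step 2 (NaCl:Na2SO4 = 2:1): theoretical n(Na2SO4) = 1.8376 mol, so theoretical mass = 1.8376 × 142.04 = 261.01 g.
At 78.14% yield, actual mass of Na2SO4 = 261.01 × 0.7814 = 203.95 g.

204.0 g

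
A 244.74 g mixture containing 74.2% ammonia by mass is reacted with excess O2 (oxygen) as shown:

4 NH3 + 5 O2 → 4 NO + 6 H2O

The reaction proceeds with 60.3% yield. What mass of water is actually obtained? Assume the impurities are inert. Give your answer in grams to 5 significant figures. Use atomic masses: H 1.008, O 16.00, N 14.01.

Pure NH3 available = 244.74 g × 0.742 = 181.597 g.
M(NH3) = 14.01 + 3(1.008) = 17.034 g/mol.
M(H2O) = 2(1.008) + 16.00 = 18.016 g/mol.
n(NH3) = 181.597 g / 17.034 g/mol = 10.6609 mol.
From the equation the NH3:H2O mole ratio is 4:6, so n(H2O) = 10.6609 × 6/4 = 15.9913 mol.
Mass of H2O = 15.9913 mol × 18.016 g/mol = 288.099 g.
Actual mass collected = 288.099 g × 0.603 = 173.724 g.

173.72 g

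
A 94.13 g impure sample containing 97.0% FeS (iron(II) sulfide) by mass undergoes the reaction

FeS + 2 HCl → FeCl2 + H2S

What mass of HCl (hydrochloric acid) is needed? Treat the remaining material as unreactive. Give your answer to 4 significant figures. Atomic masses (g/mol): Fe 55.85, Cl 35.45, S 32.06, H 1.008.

Mass of pure FeS = 94.13 g × 0.970 = 91.306 g.
M(FeS) = 55.85 + 32.06 = 87.91 g/mol.
M(HCl) = 1.008 + 35.45 = 36.458 g/mol.
n(FeS) = 91.306 g / 87.91 g/mol = 1.0386 mol.
From the equation the FeS:HCl mole ratio is 1:2, so n(HCl) = 1.0386 × 2/1 = 2.0773 mol.
Mass of HCl = 2.0773 mol × 36.458 g/mol = 75.733 g.

75.73 g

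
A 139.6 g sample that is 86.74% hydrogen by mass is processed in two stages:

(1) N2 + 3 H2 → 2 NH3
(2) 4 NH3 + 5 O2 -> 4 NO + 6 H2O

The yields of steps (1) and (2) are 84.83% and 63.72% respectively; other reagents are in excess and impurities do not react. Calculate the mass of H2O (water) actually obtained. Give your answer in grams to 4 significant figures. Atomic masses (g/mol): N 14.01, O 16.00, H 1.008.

584.9 g

Pure H2 = 139.6 × 0.8674 = 121.09 g.
M(H2) = 2(1.008) = 2.016 g/mol.
M(H2O) = 2(1.008) + 16.00 = 18.016 g/mol.
n(H2) = 121.09 / 2.016 = 60.064 mol.
Step 1 (H2:NH3 = 3:2): theoretical n(NH3) = 40.043 mol; at 84.83% yield, n(NH3) = 33.968 mol.
Step 2 (NH3:H2O = 4:6): theoretical n(H2O) = 50.952 mol, so theoretical mass = 50.952 × 18.016 = 917.96 g.
At 63.72% yield, actual mass of H2O = 917.96 × 0.6372 = 584.92 g.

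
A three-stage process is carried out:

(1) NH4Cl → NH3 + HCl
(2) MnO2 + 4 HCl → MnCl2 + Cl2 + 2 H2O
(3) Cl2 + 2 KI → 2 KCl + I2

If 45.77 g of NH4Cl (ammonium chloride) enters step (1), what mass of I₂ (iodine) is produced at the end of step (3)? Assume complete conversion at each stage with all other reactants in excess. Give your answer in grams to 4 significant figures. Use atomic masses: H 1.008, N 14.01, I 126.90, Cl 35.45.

M(NH4Cl) = 14.01 + 4(1.008) + 35.45 = 53.492 g/mol.
M(I2) = 2(126.90) = 253.80 g/mol.
n(NH4Cl) = 45.77 / 53.492 = 0.85564 mol.
Reaction (1): NH4Cl→HCl ratio 1:1 ⇒ n(HCl) = 0.85564 mol.
Reaction (2): HCl→Cl2 ratio 4:1 ⇒ n(Cl2) = 0.21391 mol.
Reaction (3): Cl2→I2 ratio 1:1 ⇒ n(I2) = 0.21391 mol.
Mass of I2 = 0.21391 × 253.80 = 54.290 g.

54.29 g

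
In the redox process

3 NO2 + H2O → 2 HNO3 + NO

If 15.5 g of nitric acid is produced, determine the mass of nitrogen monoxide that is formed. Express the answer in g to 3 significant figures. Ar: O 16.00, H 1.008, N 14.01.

3.69 g

M(HNO3) = 1.008 + 14.01 + 3(16.00) = 63.018 g/mol.
M(NO) = 14.01 + 16.00 = 30.01 g/mol.
n(HNO3) = 15.50 g / 63.018 g/mol = 0.2460 mol.
From the equation the HNO3:NO mole ratio is 2:1, so n(NO) = 0.2460 × 1/2 = 0.1230 mol.
Mass of NO = 0.1230 mol × 30.01 g/mol = 3.691 g.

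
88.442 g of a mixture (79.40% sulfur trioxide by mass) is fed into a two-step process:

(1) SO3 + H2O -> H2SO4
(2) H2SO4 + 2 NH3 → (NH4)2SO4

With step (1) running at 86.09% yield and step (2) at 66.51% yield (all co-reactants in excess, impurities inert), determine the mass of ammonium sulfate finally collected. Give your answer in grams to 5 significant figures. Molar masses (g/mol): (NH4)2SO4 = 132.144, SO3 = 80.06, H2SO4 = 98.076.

66.367 g

Pure SO3 = 88.442 × 0.7940 = 70.2229 g.
n(SO3) = 70.2229 / 80.06 = 0.877129 mol.
Step 1 (SO3:H2SO4 = 1:1): theoretical n(H2SO4) = 0.877129 mol; at 86.09% yield, n(H2SO4) = 0.755120 mol.
Step 2 (H2SO4:(NH4)2SO4 = 1:1): theoretical n((NH4)2SO4) = 0.755120 mol, so theoretical mass = 0.755120 × 132.144 = 99.7846 g.
At 66.51% yield, actual mass of (NH4)2SO4 = 99.7846 × 0.6651 = 66.3668 g.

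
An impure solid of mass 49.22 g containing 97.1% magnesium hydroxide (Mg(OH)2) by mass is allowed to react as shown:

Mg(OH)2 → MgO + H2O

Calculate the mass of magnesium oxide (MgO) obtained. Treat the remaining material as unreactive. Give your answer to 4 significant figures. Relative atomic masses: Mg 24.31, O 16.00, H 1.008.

Mass of pure Mg(OH)2 = 49.22 g × 0.971 = 47.793 g.
M(Mg(OH)2) = 24.31 + 2(16.00) + 2(1.008) = 58.326 g/mol.
M(MgO) = 24.31 + 16.00 = 40.31 g/mol.
n(Mg(OH)2) = 47.793 g / 58.326 g/mol = 0.81941 mol.
From the equation the Mg(OH)2:MgO mole ratio is 1:1, so n(MgO) = 0.81941 × 1/1 = 0.81941 mol.
Mass of MgO = 0.81941 mol × 40.31 g/mol = 33.030 g.

33.03 g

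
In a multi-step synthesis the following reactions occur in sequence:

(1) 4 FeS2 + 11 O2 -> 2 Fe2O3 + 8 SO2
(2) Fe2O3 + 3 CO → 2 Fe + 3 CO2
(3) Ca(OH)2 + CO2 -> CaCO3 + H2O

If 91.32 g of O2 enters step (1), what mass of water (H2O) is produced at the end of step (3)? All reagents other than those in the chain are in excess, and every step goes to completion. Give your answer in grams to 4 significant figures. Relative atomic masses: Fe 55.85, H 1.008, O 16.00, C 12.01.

28.04 g

M(O2) = 2(16.00) = 32.00 g/mol.
M(H2O) = 2(1.008) + 16.00 = 18.016 g/mol.
n(O2) = 91.32 / 32.00 = 2.8537 mol.
Reaction (1): O2→Fe2O3 ratio 11:2 ⇒ n(Fe2O3) = 0.51886 mol.
Reaction (2): Fe2O3→CO2 ratio 1:3 ⇒ n(CO2) = 1.5566 mol.
Reaction (3): CO2→H2O ratio 1:1 ⇒ n(H2O) = 1.5566 mol.
Mass of H2O = 1.5566 × 18.016 = 28.044 g.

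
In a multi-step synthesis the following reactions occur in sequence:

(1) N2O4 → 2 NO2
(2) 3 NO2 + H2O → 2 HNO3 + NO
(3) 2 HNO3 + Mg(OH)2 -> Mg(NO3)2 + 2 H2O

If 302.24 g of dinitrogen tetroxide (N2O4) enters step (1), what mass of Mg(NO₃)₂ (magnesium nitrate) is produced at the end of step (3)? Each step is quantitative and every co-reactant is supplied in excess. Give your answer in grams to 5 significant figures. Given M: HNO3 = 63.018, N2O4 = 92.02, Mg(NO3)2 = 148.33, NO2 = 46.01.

324.79 g

n(N2O4) = 302.24 / 92.02 = 3.28450 mol.
Reaction (1): N2O4→NO2 ratio 1:2 ⇒ n(NO2) = 6.56901 mol.
Reaction (2): NO2→HNO3 ratio 3:2 ⇒ n(HNO3) = 4.37934 mol.
Reaction (3): HNO3→Mg(NO3)2 ratio 2:1 ⇒ n(Mg(NO3)2) = 2.18967 mol.
Mass of Mg(NO3)2 = 2.18967 × 148.33 = 324.794 g.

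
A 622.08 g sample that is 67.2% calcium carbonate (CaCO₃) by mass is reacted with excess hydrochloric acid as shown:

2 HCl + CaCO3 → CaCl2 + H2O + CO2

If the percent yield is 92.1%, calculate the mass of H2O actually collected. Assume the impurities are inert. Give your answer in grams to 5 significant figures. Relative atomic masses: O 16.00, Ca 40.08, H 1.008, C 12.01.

Pure CaCO3 available = 622.08 g × 0.672 = 418.038 g.
M(CaCO3) = 40.08 + 12.01 + 3(16.00) = 100.09 g/mol.
M(H2O) = 2(1.008) + 16.00 = 18.016 g/mol.
n(CaCO3) = 418.038 g / 100.09 g/mol = 4.17662 mol.
From the equation the CaCO3:H2O mole ratio is 1:1, so n(H2O) = 4.17662 × 1/1 = 4.17662 mol.
Mass of H2O = 4.17662 mol × 18.016 g/mol = 75.2460 g.
Actual mass collected = 75.2460 g × 0.921 = 69.3015 g.

69.302 g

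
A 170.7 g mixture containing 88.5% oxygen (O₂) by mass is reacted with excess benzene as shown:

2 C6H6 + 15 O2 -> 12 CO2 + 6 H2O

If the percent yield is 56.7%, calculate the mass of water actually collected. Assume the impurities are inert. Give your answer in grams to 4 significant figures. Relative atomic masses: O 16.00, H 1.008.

Pure O2 available = 170.7 g × 0.885 = 151.07 g.
M(O2) = 2(16.00) = 32.00 g/mol.
M(H2O) = 2(1.008) + 16.00 = 18.016 g/mol.
n(O2) = 151.07 g / 32.00 g/mol = 4.7209 mol.
From the equation the O2:H2O mole ratio is 15:6, so n(H2O) = 4.7209 × 6/15 = 1.8884 mol.
Mass of H2O = 1.8884 mol × 18.016 g/mol = 34.021 g.
Actual mass collected = 34.021 g × 0.567 = 19.290 g.

19.29 g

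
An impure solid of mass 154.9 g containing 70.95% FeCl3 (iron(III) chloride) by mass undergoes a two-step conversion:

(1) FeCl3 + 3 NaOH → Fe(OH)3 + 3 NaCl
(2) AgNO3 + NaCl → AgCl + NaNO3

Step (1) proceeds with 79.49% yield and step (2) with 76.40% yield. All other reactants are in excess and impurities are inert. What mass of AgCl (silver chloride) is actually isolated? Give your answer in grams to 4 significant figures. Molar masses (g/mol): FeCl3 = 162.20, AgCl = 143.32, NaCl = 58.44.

176.9 g

Pure FeCl3 = 154.9 × 0.7095 = 109.90 g.
n(FeCl3) = 109.90 / 162.20 = 0.67757 mol.
Step 1 (FeCl3:NaCl = 1:3): theoretical n(NaCl) = 2.0327 mol; at 79.49% yield, n(NaCl) = 1.6158 mol.
Step 2 (NaCl:AgCl = 1:1): theoretical n(AgCl) = 1.6158 mol, so theoretical mass = 1.6158 × 143.32 = 231.58 g.
At 76.40% yield, actual mass of AgCl = 231.58 × 0.7640 = 176.92 g.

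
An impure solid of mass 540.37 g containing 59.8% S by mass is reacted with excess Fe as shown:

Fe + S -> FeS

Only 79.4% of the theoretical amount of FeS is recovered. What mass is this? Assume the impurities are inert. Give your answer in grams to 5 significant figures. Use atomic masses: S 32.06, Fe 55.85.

Pure S available = 540.37 g × 0.598 = 323.141 g.
M(S) = 32.06 g/mol.
M(FeS) = 55.85 + 32.06 = 87.91 g/mol.
n(S) = 323.141 g / 32.06 g/mol = 10.0793 mol.
From the equation the S:FeS mole ratio is 1:1, so n(FeS) = 10.0793 × 1/1 = 10.0793 mol.
Mass of FeS = 10.0793 mol × 87.91 g/mol = 886.068 g.
Actual mass collected = 886.068 g × 0.794 = 703.538 g.

703.54 g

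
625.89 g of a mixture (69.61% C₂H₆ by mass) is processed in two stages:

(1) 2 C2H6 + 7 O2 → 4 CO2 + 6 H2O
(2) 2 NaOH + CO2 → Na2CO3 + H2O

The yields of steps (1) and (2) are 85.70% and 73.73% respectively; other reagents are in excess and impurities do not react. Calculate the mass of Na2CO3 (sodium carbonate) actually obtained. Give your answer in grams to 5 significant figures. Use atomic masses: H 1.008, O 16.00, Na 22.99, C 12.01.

1940.8 g

Pure C2H6 = 625.89 × 0.6961 = 435.682 g.
M(C2H6) = 2(12.01) + 6(1.008) = 30.068 g/mol.
M(Na2CO3) = 2(22.99) + 12.01 + 3(16.00) = 105.99 g/mol.
n(C2H6) = 435.682 / 30.068 = 14.4899 mol.
Step 1 (C2H6:CO2 = 2:4): theoretical n(CO2) = 28.9798 mol; at 85.70% yield, n(CO2) = 24.8357 mol.
Step 2 (CO2:Na2CO3 = 1:1): theoretical n(Na2CO3) = 24.8357 mol, so theoretical mass = 24.8357 × 105.99 = 2632.33 g.
At 73.73% yield, actual mass of Na2CO3 = 2632.33 × 0.7373 = 1940.82 g.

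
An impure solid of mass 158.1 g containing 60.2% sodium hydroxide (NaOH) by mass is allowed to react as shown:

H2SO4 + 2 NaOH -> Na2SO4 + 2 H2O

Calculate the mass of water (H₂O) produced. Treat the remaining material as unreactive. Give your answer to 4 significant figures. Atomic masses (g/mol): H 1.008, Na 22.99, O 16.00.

42.87 g

Mass of pure NaOH = 158.1 g × 0.602 = 95.176 g.
M(NaOH) = 22.99 + 16.00 + 1.008 = 39.998 g/mol.
M(H2O) = 2(1.008) + 16.00 = 18.016 g/mol.
n(NaOH) = 95.176 g / 39.998 g/mol = 2.3795 mol.
From the equation the NaOH:H2O mole ratio is 2:2, so n(H2O) = 2.3795 × 2/2 = 2.3795 mol.
Mass of H2O = 2.3795 mol × 18.016 g/mol = 42.870 g.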